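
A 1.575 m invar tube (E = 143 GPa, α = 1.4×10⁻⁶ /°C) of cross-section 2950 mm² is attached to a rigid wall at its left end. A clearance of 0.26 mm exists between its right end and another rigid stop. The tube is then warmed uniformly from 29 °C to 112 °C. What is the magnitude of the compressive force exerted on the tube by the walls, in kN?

Free thermal elongation = αΔT L = 1.4×10⁻⁶ × 83 × 1575 = 0.183 mm.
This is smaller than the 0.26 mm clearance, so the tube expands freely without reaching the stop — the stress is zero.

P ≈ 0 kN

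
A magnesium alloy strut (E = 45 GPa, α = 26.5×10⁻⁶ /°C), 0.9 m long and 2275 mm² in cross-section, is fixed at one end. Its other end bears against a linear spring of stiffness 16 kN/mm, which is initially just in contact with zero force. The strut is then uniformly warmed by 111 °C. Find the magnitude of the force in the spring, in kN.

Free thermal expansion: δ_free = αΔT L = 26.5×10⁻⁶ × 111 × 900 = 2.647 mm.
Let P be the compressive force at the spring. The strut shortens elastically by PL/(AE) and the spring compresses by P/k; together these equal δ_free.
So P = δ_free / [L/(AE) + 1/k] = 2.647 / [ 900/(2275×45×10³) + 1/(16×10³) ].
P = 2.647 / 7.129×10⁻⁵ = 37130 N.

P ≈ 37.1 kN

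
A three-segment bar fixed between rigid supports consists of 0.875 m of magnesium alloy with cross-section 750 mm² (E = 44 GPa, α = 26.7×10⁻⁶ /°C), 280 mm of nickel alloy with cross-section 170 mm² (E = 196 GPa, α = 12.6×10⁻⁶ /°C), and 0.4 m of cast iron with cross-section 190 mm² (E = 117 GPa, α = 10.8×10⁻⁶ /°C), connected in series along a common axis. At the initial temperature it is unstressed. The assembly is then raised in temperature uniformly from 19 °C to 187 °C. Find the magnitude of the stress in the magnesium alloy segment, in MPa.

σ ≈ 132 MPa (compressive)

Free thermal expansion of the whole bar: Σ αᵢΔT Lᵢ = 26.7×10⁻⁶×168×875 + 12.6×10⁻⁶×168×280 + 10.8×10⁻⁶×168×400 = 5.243 mm.
Since the ends are fixed, an axial force P builds up, equal in every segment, with P · Σ Lᵢ/(AᵢEᵢ) = δ_free.
The series flexibility is Σ Lᵢ/(AᵢEᵢ) = 875/(750×44×10³) + 280/(170×196×10³) + 400/(190×117×10³) = 5.291×10⁻⁵ mm/N.
P = 5.243 / 5.291×10⁻⁵ = 99100 N = 99.1 kN, compressive.
σ_{magnesium alloy} = P / A = 99100 / 750 = 132.1 MPa.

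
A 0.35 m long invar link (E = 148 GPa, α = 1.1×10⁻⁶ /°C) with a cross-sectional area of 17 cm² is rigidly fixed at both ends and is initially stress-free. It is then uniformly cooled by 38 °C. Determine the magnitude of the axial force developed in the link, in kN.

P ≈ 10.5 kN (tensile)

With zero net strain, σ = E·αΔT = 148 GPa × 1.1×10⁻⁶ × 38 = 6.186 MPa.
Axial force P = σA = 6.186 × 1700 = 10520 N = 10.52 kN, tensile.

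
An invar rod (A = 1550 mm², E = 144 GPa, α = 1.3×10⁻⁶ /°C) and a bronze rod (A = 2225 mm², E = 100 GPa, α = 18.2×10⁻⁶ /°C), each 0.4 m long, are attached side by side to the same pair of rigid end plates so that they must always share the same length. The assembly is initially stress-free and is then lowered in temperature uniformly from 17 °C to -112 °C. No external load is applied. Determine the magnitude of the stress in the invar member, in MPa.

σ ≈ 157 MPa (compressive)

The bronze has the larger α, so on cooling it would change length more than the invar if both were free. The rigid plates force a common final length, so the bronze is put into tension and the invar into compression, with equal and opposite forces P (no external load).
Setting the final lengths equal and cancelling L: (α₁ − α₂)ΔT = P/(A₁E₁) + P/(A₂E₂).
|α₁ − α₂|·ΔT = 16.9×10⁻⁶ × 129 = 0.00218.
1/(A₁E₁) + 1/(A₂E₂) = 1/(1550×144×10³) + 1/(2225×100×10³) = 8.975×10⁻⁹ N⁻¹.
P = 0.00218 / 8.975×10⁻⁹ = 242900 N = 242.9 kN.
σ_{invar} = P/A₁ = 242900/1550 = 156.7 MPa, compressive.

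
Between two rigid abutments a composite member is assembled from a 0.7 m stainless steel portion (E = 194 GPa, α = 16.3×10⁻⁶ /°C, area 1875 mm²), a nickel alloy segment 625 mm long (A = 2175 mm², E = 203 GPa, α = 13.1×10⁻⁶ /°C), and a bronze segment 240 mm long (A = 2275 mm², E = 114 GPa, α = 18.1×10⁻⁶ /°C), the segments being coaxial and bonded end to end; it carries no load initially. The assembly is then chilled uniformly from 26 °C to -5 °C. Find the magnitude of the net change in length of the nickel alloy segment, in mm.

|ΔL| ≈ 0.0075 mm

If the supports were absent, the total length change would be Σ αᵢΔT Lᵢ = 16.3×10⁻⁶×31×700 + 13.1×10⁻⁶×31×625 + 18.1×10⁻⁶×31×240 = 0.7422 mm.
Since the ends are fixed, an axial force P builds up, equal in every segment, with P · Σ Lᵢ/(AᵢEᵢ) = δ_free.
Σ Lᵢ/(AᵢEᵢ) = 700/(1875×194×10³) + 625/(2175×203×10³) + 240/(2275×114×10³) = 4.265×10⁻⁶ mm/N.
P = 0.7422 / 4.265×10⁻⁶ = 174000 N = 174 kN, tensile.
For the nickel alloy segment, free thermal change = 13.1×10⁻⁶×31×625 = 0.2538 mm and elastic change from P = 174000×625/(2175×203×10³) = 0.2463 mm; these oppose, so the net change is 0.0075 mm (segment shortens).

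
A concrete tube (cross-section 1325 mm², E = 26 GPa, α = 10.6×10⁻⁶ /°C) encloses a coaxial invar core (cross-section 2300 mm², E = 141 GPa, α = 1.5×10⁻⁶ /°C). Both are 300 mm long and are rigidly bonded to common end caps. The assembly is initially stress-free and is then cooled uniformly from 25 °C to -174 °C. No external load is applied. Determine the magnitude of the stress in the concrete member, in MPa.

σ ≈ 42.6 MPa (tensile)

Both members must finish at the same length. With the larger α, the concrete tends to over-contract; the plates restrain it, putting the concrete in tension and the invar in compression. With no external load the two internal forces are equal and opposite, magnitude P.
Equating the net (thermal + elastic) strains gives |α₁ − α₂|·ΔT = P·[1/(A₁E₁) + 1/(A₂E₂)].
|α₁ − α₂|·ΔT = 9.1×10⁻⁶ × 199 = 0.001811.
1/(A₁E₁) + 1/(A₂E₂) = 1/(1325×26×10³) + 1/(2300×141×10³) = 3.211×10⁻⁸ N⁻¹.
P = 0.001811 / 3.211×10⁻⁸ = 56390 N = 56.39 kN.
σ_{concrete} = P/A₁ = 56390/1325 = 42.56 MPa, tensile.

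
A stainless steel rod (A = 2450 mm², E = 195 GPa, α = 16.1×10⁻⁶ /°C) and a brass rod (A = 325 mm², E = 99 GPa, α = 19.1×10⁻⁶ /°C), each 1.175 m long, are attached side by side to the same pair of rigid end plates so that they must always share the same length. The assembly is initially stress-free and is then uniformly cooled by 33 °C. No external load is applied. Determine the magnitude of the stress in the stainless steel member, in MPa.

The brass has the larger α, so on cooling it would change length more than the stainless steel if both were free. The rigid plates force a common final length, so the brass is put into tension and the stainless steel into compression, with equal and opposite forces P (no external load).
Setting the final lengths equal and cancelling L: (α₁ − α₂)ΔT = P/(A₁E₁) + P/(A₂E₂).
|α₁ − α₂|·ΔT = 3×10⁻⁶ × 33 = 9.9×10⁻⁵.
1/(A₁E₁) + 1/(A₂E₂) = 1/(2450×195×10³) + 1/(325×99×10³) = 3.317×10⁻⁸ N⁻¹.
P = 9.9×10⁻⁵ / 3.317×10⁻⁸ = 2984 N = 2.984 kN.
σ_{stainless steel} = P/A₁ = 2984/2450 = 1.218 MPa, compressive.

σ ≈ 1.22 MPa (compressive)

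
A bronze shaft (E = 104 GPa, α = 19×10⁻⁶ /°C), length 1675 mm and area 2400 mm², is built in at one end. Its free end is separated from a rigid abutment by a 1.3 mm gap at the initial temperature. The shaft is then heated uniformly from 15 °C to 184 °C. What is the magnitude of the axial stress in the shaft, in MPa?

If the wall were absent the shaft would grow by αΔT L = 19×10⁻⁶ × 169 × 1675 = 5.378 mm.
After closing the 1.3 mm clearance, 5.378 − 1.3 = 4.078 mm of expansion remains to be suppressed by the wall.
That suppressed elongation corresponds to σ = E·Δ/L = 104×10³ × 4.078/1675 = 253.2 MPa.

σ ≈ 253 MPa (compressive)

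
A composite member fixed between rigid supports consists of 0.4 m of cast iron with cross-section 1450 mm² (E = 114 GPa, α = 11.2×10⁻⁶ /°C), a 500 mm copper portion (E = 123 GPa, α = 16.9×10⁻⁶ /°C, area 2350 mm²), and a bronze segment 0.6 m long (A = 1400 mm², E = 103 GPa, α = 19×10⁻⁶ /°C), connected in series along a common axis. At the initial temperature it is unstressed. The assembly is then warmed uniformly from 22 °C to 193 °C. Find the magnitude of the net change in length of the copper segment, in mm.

If the supports were absent, the total length change would be Σ αᵢΔT Lᵢ = 11.2×10⁻⁶×171×400 + 16.9×10⁻⁶×171×500 + 19×10⁻⁶×171×600 = 4.16 mm.
The rigid supports impose zero overall length change; the single axial force P common to all segments must satisfy P Σ Lᵢ/(AᵢEᵢ) = δ_free.
The series flexibility is Σ Lᵢ/(AᵢEᵢ) = 400/(1450×114×10³) + 500/(2350×123×10³) + 600/(1400×103×10³) = 8.311×10⁻⁶ mm/N.
P = 4.16 / 8.311×10⁻⁶ = 500600 N = 500.6 kN, compressive.
For the copper segment, free thermal change = 16.9×10⁻⁶×171×500 = 1.445 mm and elastic change from P = 500600×500/(2350×123×10³) = 0.866 mm; these oppose, so the net change is 0.579 mm (segment lengthens).

|ΔL| ≈ 0.579 mm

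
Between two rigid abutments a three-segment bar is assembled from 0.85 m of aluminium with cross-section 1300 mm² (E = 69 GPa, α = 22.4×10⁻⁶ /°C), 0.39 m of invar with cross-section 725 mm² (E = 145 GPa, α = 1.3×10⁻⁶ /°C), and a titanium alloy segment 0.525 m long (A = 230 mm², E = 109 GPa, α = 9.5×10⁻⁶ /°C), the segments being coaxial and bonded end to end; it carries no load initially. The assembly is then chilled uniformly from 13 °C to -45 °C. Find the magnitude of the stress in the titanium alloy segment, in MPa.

σ ≈ 181 MPa (tensile)

Free thermal contraction of the whole bar: Σ αᵢΔT Lᵢ = 22.4×10⁻⁶×58×850 + 1.3×10⁻⁶×58×390 + 9.5×10⁻⁶×58×525 = 1.423 mm.
The rigid supports impose zero overall length change; the single axial force P common to all segments must satisfy P Σ Lᵢ/(AᵢEᵢ) = δ_free.
Σ Lᵢ/(AᵢEᵢ) = 850/(1300×69×10³) + 390/(725×145×10³) + 525/(230×109×10³) = 3.413×10⁻⁵ mm/N.
So P = 1.423 / 3.413×10⁻⁵ = 41.7 kN, tensile.
σ_{titanium alloy} = P / A = 41700 / 230 = 181.3 MPa.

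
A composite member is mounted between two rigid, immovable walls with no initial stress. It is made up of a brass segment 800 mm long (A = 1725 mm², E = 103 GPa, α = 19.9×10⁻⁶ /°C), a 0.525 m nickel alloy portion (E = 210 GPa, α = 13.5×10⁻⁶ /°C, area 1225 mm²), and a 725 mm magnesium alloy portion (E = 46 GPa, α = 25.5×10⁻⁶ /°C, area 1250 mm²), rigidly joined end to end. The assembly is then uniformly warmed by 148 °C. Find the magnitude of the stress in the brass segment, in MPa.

σ ≈ 186 MPa (compressive)

If the supports were absent, the total length change would be Σ αᵢΔT Lᵢ = 19.9×10⁻⁶×148×800 + 13.5×10⁻⁶×148×525 + 25.5×10⁻⁶×148×725 = 6.141 mm.
Since the ends are fixed, an axial force P builds up, equal in every segment, with P · Σ Lᵢ/(AᵢEᵢ) = δ_free.
The series flexibility is Σ Lᵢ/(AᵢEᵢ) = 800/(1725×103×10³) + 525/(1225×210×10³) + 725/(1250×46×10³) = 1.915×10⁻⁵ mm/N.
P = 6.141 / 1.915×10⁻⁵ = 320700 N = 320.7 kN, compressive.
σ_{brass} = P / A = 320700 / 1725 = 185.9 MPa.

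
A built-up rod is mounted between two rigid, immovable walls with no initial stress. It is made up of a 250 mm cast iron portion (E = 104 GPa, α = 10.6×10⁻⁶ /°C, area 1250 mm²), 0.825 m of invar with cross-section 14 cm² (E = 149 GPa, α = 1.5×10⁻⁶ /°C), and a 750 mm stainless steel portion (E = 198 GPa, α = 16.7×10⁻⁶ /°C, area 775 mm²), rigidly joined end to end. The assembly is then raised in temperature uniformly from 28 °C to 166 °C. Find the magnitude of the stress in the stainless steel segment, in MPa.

σ ≈ 271 MPa (compressive)

Free thermal expansion of the whole bar: Σ αᵢΔT Lᵢ = 10.6×10⁻⁶×138×250 + 1.5×10⁻⁶×138×825 + 16.7×10⁻⁶×138×750 = 2.265 mm.
Since the ends are fixed, an axial force P builds up, equal in every segment, with P · Σ Lᵢ/(AᵢEᵢ) = δ_free.
Σ Lᵢ/(AᵢEᵢ) = 250/(1250×104×10³) + 825/(1400×149×10³) + 750/(775×198×10³) = 1.077×10⁻⁵ mm/N.
Hence P = δ_free / Σ(L/AE) = 2.265/1.077×10⁻⁵ = 210.4 kN (compressive).
σ_{stainless steel} = P / A = 210400 / 775 = 271.5 MPa.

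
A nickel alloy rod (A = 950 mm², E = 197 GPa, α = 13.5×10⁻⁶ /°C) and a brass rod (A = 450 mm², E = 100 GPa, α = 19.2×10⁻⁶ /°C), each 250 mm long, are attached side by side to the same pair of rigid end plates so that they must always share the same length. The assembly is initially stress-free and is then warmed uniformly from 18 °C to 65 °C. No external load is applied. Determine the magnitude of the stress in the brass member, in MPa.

σ ≈ 21.6 MPa (compressive)

The brass has the larger α, so on heating it would change length more than the nickel alloy if both were free. The rigid plates force a common final length, so the brass is put into compression and the nickel alloy into tension, with equal and opposite forces P (no external load).
Equating the net (thermal + elastic) strains gives |α₁ − α₂|·ΔT = P·[1/(A₁E₁) + 1/(A₂E₂)].
|α₁ − α₂|·ΔT = 5.7×10⁻⁶ × 47 = 0.0002679.
1/(A₁E₁) + 1/(A₂E₂) = 1/(950×197×10³) + 1/(450×100×10³) = 2.757×10⁻⁸ N⁻¹.
So P = 0.0002679 / 2.757×10⁻⁸ = 9.719 kN.
σ_{brass} = P/A₂ = 9719/450 = 21.6 MPa, compressive.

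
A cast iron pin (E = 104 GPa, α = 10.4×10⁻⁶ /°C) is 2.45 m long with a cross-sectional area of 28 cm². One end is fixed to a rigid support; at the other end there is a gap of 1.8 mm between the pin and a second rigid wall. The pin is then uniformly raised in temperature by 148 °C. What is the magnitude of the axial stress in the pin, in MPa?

Unrestrained expansion: δ_free = αΔT L = 10.4×10⁻⁶ × 148 × 2450 = 3.771 mm.
The gap closes (δ_free > 1.8 mm) and the wall then resists a further 3.771 − 1.8 = 1.971 mm of expansion.
Compatibility: PL/(AE) = 1.971 mm, so σ = P/A = E × (1.971/2450) = 83.67 MPa.

σ ≈ 83.7 MPa (compressive)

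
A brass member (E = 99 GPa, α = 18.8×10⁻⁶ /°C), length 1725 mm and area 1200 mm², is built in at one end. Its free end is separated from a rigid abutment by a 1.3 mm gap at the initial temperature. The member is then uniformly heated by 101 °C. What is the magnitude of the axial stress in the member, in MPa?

If the wall were absent the member would grow by αΔT L = 18.8×10⁻⁶ × 101 × 1725 = 3.275 mm.
After closing the 1.3 mm clearance, 3.275 − 1.3 = 1.975 mm of expansion remains to be suppressed by the wall.
So σ = E(δ_free − g)/L = 99×10³ × 1.975/1725 = 113.4 MPa.

σ ≈ 113 MPa (compressive)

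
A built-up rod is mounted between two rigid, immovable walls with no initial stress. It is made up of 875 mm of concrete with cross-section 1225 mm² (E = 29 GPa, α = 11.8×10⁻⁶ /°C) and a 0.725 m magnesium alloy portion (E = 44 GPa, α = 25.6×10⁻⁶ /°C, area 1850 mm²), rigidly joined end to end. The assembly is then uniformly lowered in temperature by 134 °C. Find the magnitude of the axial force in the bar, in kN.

P ≈ 115 kN (tensile)

If the supports were absent, the total length change would be Σ αᵢΔT Lᵢ = 11.8×10⁻⁶×134×875 + 25.6×10⁻⁶×134×725 = 3.871 mm.
Since the ends are fixed, an axial force P builds up, equal in every segment, with P · Σ Lᵢ/(AᵢEᵢ) = δ_free.
The series flexibility is Σ Lᵢ/(AᵢEᵢ) = 875/(1225×29×10³) + 725/(1850×44×10³) = 3.354×10⁻⁵ mm/N.
Hence P = δ_free / Σ(L/AE) = 3.871/3.354×10⁻⁵ = 115.4 kN (tensile).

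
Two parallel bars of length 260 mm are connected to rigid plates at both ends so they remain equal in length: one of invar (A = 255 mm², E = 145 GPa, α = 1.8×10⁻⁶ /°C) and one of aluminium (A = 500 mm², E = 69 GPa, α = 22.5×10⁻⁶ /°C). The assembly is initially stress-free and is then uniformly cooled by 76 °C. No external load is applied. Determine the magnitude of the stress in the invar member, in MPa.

σ ≈ 110 MPa (compressive)

Equilibrium of a rigid end plate with no external load gives equal and opposite internal forces ±P in the two members. Since α_{aluminium} > α_{invar}, cooling drives the aluminium into tension and the invar into compression.
Setting the final lengths equal and cancelling L: (α₁ − α₂)ΔT = P/(A₁E₁) + P/(A₂E₂).
|α₁ − α₂|·ΔT = 20.7×10⁻⁶ × 76 = 0.001573.
1/(A₁E₁) + 1/(A₂E₂) = 1/(255×145×10³) + 1/(500×69×10³) = 5.603×10⁻⁸ N⁻¹.
So P = 0.001573 / 5.603×10⁻⁸ = 28.08 kN.
σ_{invar} = P/A₁ = 28080/255 = 110.1 MPa, compressive.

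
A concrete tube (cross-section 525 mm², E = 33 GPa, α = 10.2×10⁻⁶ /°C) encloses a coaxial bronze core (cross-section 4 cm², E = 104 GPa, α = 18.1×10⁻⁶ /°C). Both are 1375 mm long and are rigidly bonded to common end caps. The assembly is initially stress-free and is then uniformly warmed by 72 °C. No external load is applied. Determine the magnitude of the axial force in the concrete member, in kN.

P ≈ 6.96 kN (tensile in the concrete)

The bronze has the larger α, so on heating it would change length more than the concrete if both were free. The rigid plates force a common final length, so the bronze is put into compression and the concrete into tension, with equal and opposite forces P (no external load).
Setting the final lengths equal and cancelling L: (α₁ − α₂)ΔT = P/(A₁E₁) + P/(A₂E₂).
|α₁ − α₂|·ΔT = 7.9×10⁻⁶ × 72 = 0.0005688.
1/(A₁E₁) + 1/(A₂E₂) = 1/(525×33×10³) + 1/(400×104×10³) = 8.176×10⁻⁸ N⁻¹.
So P = 0.0005688 / 8.176×10⁻⁸ = 6.957 kN.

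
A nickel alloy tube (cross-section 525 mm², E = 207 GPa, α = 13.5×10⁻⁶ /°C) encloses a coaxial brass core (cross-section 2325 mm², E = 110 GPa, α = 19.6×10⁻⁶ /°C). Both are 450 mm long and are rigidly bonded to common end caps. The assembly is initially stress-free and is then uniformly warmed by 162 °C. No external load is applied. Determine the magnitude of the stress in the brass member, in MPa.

Equilibrium of a rigid end plate with no external load gives equal and opposite internal forces ±P in the two members. Since α_{brass} > α_{nickel alloy}, heating drives the brass into compression and the nickel alloy into tension.
Equating the net (thermal + elastic) strains gives |α₁ − α₂|·ΔT = P·[1/(A₁E₁) + 1/(A₂E₂)].
|α₁ − α₂|·ΔT = 6.1×10⁻⁶ × 162 = 0.0009882.
1/(A₁E₁) + 1/(A₂E₂) = 1/(525×207×10³) + 1/(2325×110×10³) = 1.311×10⁻⁸ N⁻¹.
P = 0.0009882 / 1.311×10⁻⁸ = 75370 N = 75.37 kN.
σ_{brass} = P/A₂ = 75370/2325 = 32.42 MPa, compressive.

σ ≈ 32.4 MPa (compressive)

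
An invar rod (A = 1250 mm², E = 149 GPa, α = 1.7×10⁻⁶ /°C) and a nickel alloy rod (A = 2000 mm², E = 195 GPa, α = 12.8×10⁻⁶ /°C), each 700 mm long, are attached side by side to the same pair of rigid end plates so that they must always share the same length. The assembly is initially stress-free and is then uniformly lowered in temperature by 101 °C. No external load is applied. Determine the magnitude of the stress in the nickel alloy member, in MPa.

Both members must finish at the same length. With the larger α, the nickel alloy tends to over-contract; the plates restrain it, putting the nickel alloy in tension and the invar in compression. With no external load the two internal forces are equal and opposite, magnitude P.
Compatibility of the two members (thermal + elastic change equal): (α₁ − α₂)ΔT = P·[1/(A₁E₁) + 1/(A₂E₂)].
|α₁ − α₂|·ΔT = 11.1×10⁻⁶ × 101 = 0.001121.
1/(A₁E₁) + 1/(A₂E₂) = 1/(1250×149×10³) + 1/(2000×195×10³) = 7.933×10⁻⁹ N⁻¹.
P = 0.001121 / 7.933×10⁻⁹ = 141300 N = 141.3 kN.
σ_{nickel alloy} = P/A₂ = 141300/2000 = 70.66 MPa, tensile.

σ ≈ 70.7 MPa (tensile)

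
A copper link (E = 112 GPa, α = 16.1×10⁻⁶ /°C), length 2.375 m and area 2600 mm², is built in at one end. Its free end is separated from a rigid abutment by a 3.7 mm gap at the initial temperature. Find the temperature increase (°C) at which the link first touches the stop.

Contact occurs when the free expansion equals the gap: αΔT L = 3.7 mm.
ΔT = 3.7 / (16.1×10⁻⁶ × 2375) = 96.76 °C.

ΔT ≈ 96.8 °C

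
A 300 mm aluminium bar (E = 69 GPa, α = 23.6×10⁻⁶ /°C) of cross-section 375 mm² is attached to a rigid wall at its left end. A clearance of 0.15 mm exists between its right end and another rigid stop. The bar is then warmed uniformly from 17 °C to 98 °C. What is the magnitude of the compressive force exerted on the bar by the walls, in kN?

P ≈ 36.5 kN

If the wall were absent the bar would grow by αΔT L = 23.6×10⁻⁶ × 81 × 300 = 0.5735 mm.
After closing the 0.15 mm clearance, 0.5735 − 0.15 = 0.4235 mm of expansion remains to be suppressed by the wall.
That suppressed elongation corresponds to σ = E·Δ/L = 69×10³ × 0.4235/300 = 97.4 MPa.
P = σA = 97.4 × 375 = 36.53 kN.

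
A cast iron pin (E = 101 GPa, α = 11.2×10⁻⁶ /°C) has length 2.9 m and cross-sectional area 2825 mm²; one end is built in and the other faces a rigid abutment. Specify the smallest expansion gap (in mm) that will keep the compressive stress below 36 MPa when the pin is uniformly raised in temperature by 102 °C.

g ≈ 2.28 mm

With no wall the pin would lengthen by αΔT L = 11.2×10⁻⁶ × 102 × 2900 = 3.313 mm.
A stress of 36 MPa corresponds to the wall pushing the pin back by σL/E = 36×2900/(101×10³) = 1.034 mm.
The gap must absorb the remainder: g_min = 3.313 − 1.034 = 2.279 mm.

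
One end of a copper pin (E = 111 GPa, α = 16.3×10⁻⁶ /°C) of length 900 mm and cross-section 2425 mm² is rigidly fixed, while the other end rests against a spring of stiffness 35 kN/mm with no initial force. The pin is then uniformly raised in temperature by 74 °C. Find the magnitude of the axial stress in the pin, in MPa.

σ ≈ 14 MPa (compressive)

The unrestrained thermal change is αΔT L = 16.3×10⁻⁶ × 74 × 900 = 1.086 mm.
With a force P in the spring, the elastic change of the pin is PL/(AE) and that of the spring is P/k; compatibility requires their sum to equal δ_free.
P [ L/(AE) + 1/k ] = δ_free → P [ 900/(2425×111×10³) + 1/(35×10³) ] = 1.086.
P = 1.086 / 3.191×10⁻⁵ = 34010 N.
σ = P/A = 34010/2425 = 14.03 MPa.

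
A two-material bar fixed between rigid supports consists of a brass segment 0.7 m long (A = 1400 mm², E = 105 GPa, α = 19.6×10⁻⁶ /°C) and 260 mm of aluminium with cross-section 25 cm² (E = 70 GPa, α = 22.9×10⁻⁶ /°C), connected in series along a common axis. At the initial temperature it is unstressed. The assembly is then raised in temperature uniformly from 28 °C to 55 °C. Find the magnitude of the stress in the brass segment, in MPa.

If the supports were absent, the total length change would be Σ αᵢΔT Lᵢ = 19.6×10⁻⁶×27×700 + 22.9×10⁻⁶×27×260 = 0.5312 mm.
The walls prevent any net length change, so an axial force P (same in every segment) develops. Compatibility: P · Σ Lᵢ/(AᵢEᵢ) = δ_free.
Σ Lᵢ/(AᵢEᵢ) = 700/(1400×105×10³) + 260/(2500×70×10³) = 6.248×10⁻⁶ mm/N.
Hence P = δ_free / Σ(L/AE) = 0.5312/6.248×10⁻⁶ = 85.02 kN (compressive).
σ_{brass} = P / A = 85020 / 1400 = 60.73 MPa.

σ ≈ 60.7 MPa (compressive)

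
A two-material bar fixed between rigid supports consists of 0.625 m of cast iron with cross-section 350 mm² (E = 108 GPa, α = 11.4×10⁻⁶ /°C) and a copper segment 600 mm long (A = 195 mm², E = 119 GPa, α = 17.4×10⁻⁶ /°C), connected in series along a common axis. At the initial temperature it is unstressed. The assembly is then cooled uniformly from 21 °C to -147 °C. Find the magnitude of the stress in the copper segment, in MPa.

σ ≈ 357 MPa (tensile)

Free thermal contraction of the whole bar: Σ αᵢΔT Lᵢ = 11.4×10⁻⁶×168×625 + 17.4×10⁻⁶×168×600 = 2.951 mm.
The rigid supports impose zero overall length change; the single axial force P common to all segments must satisfy P Σ Lᵢ/(AᵢEᵢ) = δ_free.
The series flexibility is Σ Lᵢ/(AᵢEᵢ) = 625/(350×108×10³) + 600/(195×119×10³) = 4.239×10⁻⁵ mm/N.
P = 2.951 / 4.239×10⁻⁵ = 69610 N = 69.61 kN, tensile.
σ_{copper} = P / A = 69610 / 195 = 357 MPa.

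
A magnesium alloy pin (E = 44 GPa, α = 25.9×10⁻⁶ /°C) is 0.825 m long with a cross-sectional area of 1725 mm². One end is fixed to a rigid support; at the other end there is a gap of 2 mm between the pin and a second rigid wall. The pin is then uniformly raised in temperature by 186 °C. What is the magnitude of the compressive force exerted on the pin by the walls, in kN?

P ≈ 182 kN

If the wall were absent the pin would grow by αΔT L = 25.9×10⁻⁶ × 186 × 825 = 3.974 mm.
After closing the 2 mm clearance, 3.974 − 2 = 1.974 mm of expansion remains to be suppressed by the wall.
Compatibility: PL/(AE) = 1.974 mm, so σ = P/A = E × (1.974/825) = 105.3 MPa.
Force on the wall = σA = 105.3 × 1725 mm² = 181.6 kN.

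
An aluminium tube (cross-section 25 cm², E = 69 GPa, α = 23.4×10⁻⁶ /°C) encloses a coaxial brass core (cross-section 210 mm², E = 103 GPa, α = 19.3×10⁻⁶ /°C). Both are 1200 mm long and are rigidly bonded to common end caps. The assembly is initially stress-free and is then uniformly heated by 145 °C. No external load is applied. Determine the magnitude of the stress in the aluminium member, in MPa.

σ ≈ 4.57 MPa (compressive)

Both members must finish at the same length. With the larger α, the aluminium tends to over-expand; the plates restrain it, putting the aluminium in compression and the brass in tension. With no external load the two internal forces are equal and opposite, magnitude P.
Setting the final lengths equal and cancelling L: (α₁ − α₂)ΔT = P/(A₁E₁) + P/(A₂E₂).
|α₁ − α₂|·ΔT = 4.1×10⁻⁶ × 145 = 0.0005945.
1/(A₁E₁) + 1/(A₂E₂) = 1/(2500×69×10³) + 1/(210×103×10³) = 5.203×10⁻⁸ N⁻¹.
So P = 0.0005945 / 5.203×10⁻⁸ = 11.43 kN.
σ_{aluminium} = P/A₁ = 11430/2500 = 4.571 MPa, compressive.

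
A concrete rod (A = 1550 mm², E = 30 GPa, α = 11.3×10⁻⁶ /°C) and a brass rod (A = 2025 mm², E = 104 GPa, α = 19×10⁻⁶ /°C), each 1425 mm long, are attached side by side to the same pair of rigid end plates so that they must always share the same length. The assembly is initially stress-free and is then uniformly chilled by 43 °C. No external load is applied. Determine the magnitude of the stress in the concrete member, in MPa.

Equilibrium of a rigid end plate with no external load gives equal and opposite internal forces ±P in the two members. Since α_{brass} > α_{concrete}, cooling drives the brass into tension and the concrete into compression.
Setting the final lengths equal and cancelling L: (α₁ − α₂)ΔT = P/(A₁E₁) + P/(A₂E₂).
|α₁ − α₂|·ΔT = 7.7×10⁻⁶ × 43 = 0.0003311.
1/(A₁E₁) + 1/(A₂E₂) = 1/(1550×30×10³) + 1/(2025×104×10³) = 2.625×10⁻⁸ N⁻¹.
So P = 0.0003311 / 2.625×10⁻⁸ = 12.61 kN.
σ_{concrete} = P/A₁ = 12610/1550 = 8.136 MPa, compressive.

σ ≈ 8.14 MPa (compressive)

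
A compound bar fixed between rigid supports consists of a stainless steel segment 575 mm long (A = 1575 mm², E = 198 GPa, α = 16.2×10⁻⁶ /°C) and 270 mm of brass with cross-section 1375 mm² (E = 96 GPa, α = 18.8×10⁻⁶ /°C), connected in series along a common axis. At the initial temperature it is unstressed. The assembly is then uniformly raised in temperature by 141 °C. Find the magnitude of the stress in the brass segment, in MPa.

σ ≈ 379 MPa (compressive)

If the supports were absent, the total length change would be Σ αᵢΔT Lᵢ = 16.2×10⁻⁶×141×575 + 18.8×10⁻⁶×141×270 = 2.029 mm.
Since the ends are fixed, an axial force P builds up, equal in every segment, with P · Σ Lᵢ/(AᵢEᵢ) = δ_free.
Σ Lᵢ/(AᵢEᵢ) = 575/(1575×198×10³) + 270/(1375×96×10³) = 3.889×10⁻⁶ mm/N.
P = 2.029 / 3.889×10⁻⁶ = 521700 N = 521.7 kN, compressive.
σ_{brass} = P / A = 521700 / 1375 = 379.4 MPa.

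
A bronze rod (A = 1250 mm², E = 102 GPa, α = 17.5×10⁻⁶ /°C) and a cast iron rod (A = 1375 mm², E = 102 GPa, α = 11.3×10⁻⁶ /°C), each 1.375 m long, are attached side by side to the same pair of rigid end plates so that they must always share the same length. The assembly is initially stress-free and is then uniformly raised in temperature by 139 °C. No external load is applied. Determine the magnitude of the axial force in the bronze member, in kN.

Both members must finish at the same length. With the larger α, the bronze tends to over-expand; the plates restrain it, putting the bronze in compression and the cast iron in tension. With no external load the two internal forces are equal and opposite, magnitude P.
Equating the net (thermal + elastic) strains gives |α₁ − α₂|·ΔT = P·[1/(A₁E₁) + 1/(A₂E₂)].
|α₁ − α₂|·ΔT = 6.2×10⁻⁶ × 139 = 0.0008618.
1/(A₁E₁) + 1/(A₂E₂) = 1/(1250×102×10³) + 1/(1375×102×10³) = 1.497×10⁻⁸ N⁻¹.
So P = 0.0008618 / 1.497×10⁻⁸ = 57.56 kN.

P ≈ 57.6 kN (compressive in the bronze)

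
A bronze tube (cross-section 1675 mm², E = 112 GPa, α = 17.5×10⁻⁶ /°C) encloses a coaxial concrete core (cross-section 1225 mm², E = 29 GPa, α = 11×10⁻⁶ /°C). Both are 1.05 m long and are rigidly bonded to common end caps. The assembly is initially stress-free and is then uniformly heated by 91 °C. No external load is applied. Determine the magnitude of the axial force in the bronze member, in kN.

P ≈ 17.7 kN (compressive in the bronze)

The bronze has the larger α, so on heating it would change length more than the concrete if both were free. The rigid plates force a common final length, so the bronze is put into compression and the concrete into tension, with equal and opposite forces P (no external load).
Equating the net (thermal + elastic) strains gives |α₁ − α₂|·ΔT = P·[1/(A₁E₁) + 1/(A₂E₂)].
|α₁ − α₂|·ΔT = 6.5×10⁻⁶ × 91 = 0.0005915.
1/(A₁E₁) + 1/(A₂E₂) = 1/(1675×112×10³) + 1/(1225×29×10³) = 3.348×10⁻⁸ N⁻¹.
So P = 0.0005915 / 3.348×10⁻⁸ = 17.67 kN.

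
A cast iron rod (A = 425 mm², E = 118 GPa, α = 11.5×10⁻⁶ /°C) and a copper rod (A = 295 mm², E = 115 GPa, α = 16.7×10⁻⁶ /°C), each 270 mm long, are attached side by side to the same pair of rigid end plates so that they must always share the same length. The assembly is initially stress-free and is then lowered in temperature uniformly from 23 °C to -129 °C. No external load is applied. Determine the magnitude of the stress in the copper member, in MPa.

The copper has the larger α, so on cooling it would change length more than the cast iron if both were free. The rigid plates force a common final length, so the copper is put into tension and the cast iron into compression, with equal and opposite forces P (no external load).
Setting the final lengths equal and cancelling L: (α₁ − α₂)ΔT = P/(A₁E₁) + P/(A₂E₂).
|α₁ − α₂|·ΔT = 5.2×10⁻⁶ × 152 = 0.0007904.
1/(A₁E₁) + 1/(A₂E₂) = 1/(425×118×10³) + 1/(295×115×10³) = 4.942×10⁻⁸ N⁻¹.
P = 0.0007904 / 4.942×10⁻⁸ = 15990 N = 15.99 kN.
σ_{copper} = P/A₂ = 15990/295 = 54.22 MPa, tensile.

σ ≈ 54.2 MPa (tensile)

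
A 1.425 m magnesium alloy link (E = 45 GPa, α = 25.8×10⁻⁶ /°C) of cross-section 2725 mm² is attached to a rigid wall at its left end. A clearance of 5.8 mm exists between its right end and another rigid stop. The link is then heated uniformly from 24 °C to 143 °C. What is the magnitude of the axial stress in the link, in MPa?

σ ≈ 0 MPa

Free thermal elongation = αΔT L = 25.8×10⁻⁶ × 119 × 1425 = 4.375 mm.
Since δ_free = 4.38 mm is less than the 5.8 mm gap, the link never touches the wall. No axial force develops.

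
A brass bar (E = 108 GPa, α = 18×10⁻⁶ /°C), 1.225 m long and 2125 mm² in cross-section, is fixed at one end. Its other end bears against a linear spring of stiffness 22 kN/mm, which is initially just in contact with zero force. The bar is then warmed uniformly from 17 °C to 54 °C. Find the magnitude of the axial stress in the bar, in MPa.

Free thermal expansion: δ_free = αΔT L = 18×10⁻⁶ × 37 × 1225 = 0.8159 mm.
With a force P in the spring, the elastic change of the bar is PL/(AE) and that of the spring is P/k; compatibility requires their sum to equal δ_free.
P [ L/(AE) + 1/k ] = δ_free → P [ 1225/(2125×108×10³) + 1/(22×10³) ] = 0.8159.
P = 0.8159 / 5.079×10⁻⁵ = 16060 N.
σ = P/A = 16060/2125 = 7.559 MPa.

σ ≈ 7.56 MPa (compressive)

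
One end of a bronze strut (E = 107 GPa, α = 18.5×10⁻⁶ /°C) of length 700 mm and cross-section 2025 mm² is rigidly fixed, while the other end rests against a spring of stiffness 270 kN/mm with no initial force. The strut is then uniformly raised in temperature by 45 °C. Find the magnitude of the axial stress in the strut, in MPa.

If the spring were absent the strut would lengthen by αΔT L = 18.5×10⁻⁶ × 45 × 700 = 0.5827 mm.
With a force P in the spring, the elastic change of the strut is PL/(AE) and that of the spring is P/k; compatibility requires their sum to equal δ_free.
P [ L/(AE) + 1/k ] = δ_free → P [ 700/(2025×107×10³) + 1/(270×10³) ] = 0.5827.
P = 0.5827 / 6.934×10⁻⁶ = 84040 N.
σ = P/A = 84040/2025 = 41.5 MPa.

σ ≈ 41.5 MPa (compressive)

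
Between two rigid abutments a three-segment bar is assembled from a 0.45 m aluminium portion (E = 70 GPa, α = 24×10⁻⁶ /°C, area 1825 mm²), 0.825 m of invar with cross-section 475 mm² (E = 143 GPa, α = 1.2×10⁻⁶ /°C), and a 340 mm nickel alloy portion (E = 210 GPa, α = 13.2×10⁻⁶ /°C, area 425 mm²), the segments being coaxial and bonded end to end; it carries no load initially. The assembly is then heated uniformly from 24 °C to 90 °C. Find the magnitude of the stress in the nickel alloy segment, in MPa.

σ ≈ 130 MPa (compressive)

If the supports were absent, the total length change would be Σ αᵢΔT Lᵢ = 24×10⁻⁶×66×450 + 1.2×10⁻⁶×66×825 + 13.2×10⁻⁶×66×340 = 1.074 mm.
Since the ends are fixed, an axial force P builds up, equal in every segment, with P · Σ Lᵢ/(AᵢEᵢ) = δ_free.
Σ Lᵢ/(AᵢEᵢ) = 450/(1825×70×10³) + 825/(475×143×10³) + 340/(425×210×10³) = 1.948×10⁻⁵ mm/N.
P = 1.074 / 1.948×10⁻⁵ = 55160 N = 55.16 kN, compressive.
σ_{nickel alloy} = P / A = 55160 / 425 = 129.8 MPa.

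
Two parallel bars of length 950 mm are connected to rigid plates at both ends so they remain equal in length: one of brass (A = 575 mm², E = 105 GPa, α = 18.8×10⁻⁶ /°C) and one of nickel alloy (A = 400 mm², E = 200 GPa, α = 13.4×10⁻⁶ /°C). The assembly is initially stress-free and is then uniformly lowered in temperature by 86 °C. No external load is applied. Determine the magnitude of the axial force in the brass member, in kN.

P ≈ 16 kN (tensile in the brass)

The brass has the larger α, so on cooling it would change length more than the nickel alloy if both were free. The rigid plates force a common final length, so the brass is put into tension and the nickel alloy into compression, with equal and opposite forces P (no external load).
Equating the net (thermal + elastic) strains gives |α₁ − α₂|·ΔT = P·[1/(A₁E₁) + 1/(A₂E₂)].
|α₁ − α₂|·ΔT = 5.4×10⁻⁶ × 86 = 0.0004644.
1/(A₁E₁) + 1/(A₂E₂) = 1/(575×105×10³) + 1/(400×200×10³) = 2.906×10⁻⁸ N⁻¹.
So P = 0.0004644 / 2.906×10⁻⁸ = 15.98 kN.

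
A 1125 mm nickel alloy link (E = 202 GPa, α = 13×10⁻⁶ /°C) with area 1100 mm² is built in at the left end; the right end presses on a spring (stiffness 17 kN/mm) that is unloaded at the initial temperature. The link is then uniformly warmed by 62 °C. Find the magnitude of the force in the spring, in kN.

If the spring were absent the link would lengthen by αΔT L = 13×10⁻⁶ × 62 × 1125 = 0.9067 mm.
With a force P in the spring, the elastic change of the link is PL/(AE) and that of the spring is P/k; compatibility requires their sum to equal δ_free.
P [ L/(AE) + 1/k ] = δ_free → P [ 1125/(1100×202×10³) + 1/(17×10³) ] = 0.9067.
P = 0.9067 / 6.389×10⁻⁵ = 14190 N.

P ≈ 14.2 kN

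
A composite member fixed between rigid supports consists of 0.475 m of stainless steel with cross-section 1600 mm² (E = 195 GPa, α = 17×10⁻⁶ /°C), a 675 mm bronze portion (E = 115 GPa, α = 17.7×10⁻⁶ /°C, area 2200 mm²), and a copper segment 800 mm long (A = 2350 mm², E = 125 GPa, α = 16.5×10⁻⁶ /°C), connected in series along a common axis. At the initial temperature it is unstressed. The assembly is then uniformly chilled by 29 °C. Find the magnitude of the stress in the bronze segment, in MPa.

Free thermal contraction of the whole bar: Σ αᵢΔT Lᵢ = 17×10⁻⁶×29×475 + 17.7×10⁻⁶×29×675 + 16.5×10⁻⁶×29×800 = 0.9635 mm.
Since the ends are fixed, an axial force P builds up, equal in every segment, with P · Σ Lᵢ/(AᵢEᵢ) = δ_free.
The series flexibility is Σ Lᵢ/(AᵢEᵢ) = 475/(1600×195×10³) + 675/(2200×115×10³) + 800/(2350×125×10³) = 6.914×10⁻⁶ mm/N.
So P = 0.9635 / 6.914×10⁻⁶ = 139.4 kN, tensile.
σ_{bronze} = P / A = 139400 / 2200 = 63.34 MPa.

σ ≈ 63.3 MPa (tensile)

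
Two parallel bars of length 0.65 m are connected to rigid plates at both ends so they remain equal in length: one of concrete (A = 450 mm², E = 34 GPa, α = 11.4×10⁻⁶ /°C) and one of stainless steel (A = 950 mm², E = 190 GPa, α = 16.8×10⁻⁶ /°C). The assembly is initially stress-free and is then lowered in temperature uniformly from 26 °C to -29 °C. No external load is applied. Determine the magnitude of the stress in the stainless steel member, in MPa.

Equilibrium of a rigid end plate with no external load gives equal and opposite internal forces ±P in the two members. Since α_{stainless steel} > α_{concrete}, cooling drives the stainless steel into tension and the concrete into compression.
Compatibility of the two members (thermal + elastic change equal): (α₁ − α₂)ΔT = P·[1/(A₁E₁) + 1/(A₂E₂)].
|α₁ − α₂|·ΔT = 5.4×10⁻⁶ × 55 = 0.000297.
1/(A₁E₁) + 1/(A₂E₂) = 1/(450×34×10³) + 1/(950×190×10³) = 7.09×10⁻⁸ N⁻¹.
So P = 0.000297 / 7.09×10⁻⁸ = 4.189 kN.
σ_{stainless steel} = P/A₂ = 4189/950 = 4.409 MPa, tensile.

σ ≈ 4.41 MPa (tensile)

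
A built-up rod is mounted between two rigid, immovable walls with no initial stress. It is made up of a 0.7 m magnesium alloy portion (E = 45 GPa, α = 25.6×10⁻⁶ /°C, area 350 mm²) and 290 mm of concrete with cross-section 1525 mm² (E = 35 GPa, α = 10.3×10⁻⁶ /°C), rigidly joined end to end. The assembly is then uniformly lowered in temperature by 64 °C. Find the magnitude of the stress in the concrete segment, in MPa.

If the supports were absent, the total length change would be Σ αᵢΔT Lᵢ = 25.6×10⁻⁶×64×700 + 10.3×10⁻⁶×64×290 = 1.338 mm.
Since the ends are fixed, an axial force P builds up, equal in every segment, with P · Σ Lᵢ/(AᵢEᵢ) = δ_free.
The series flexibility is Σ Lᵢ/(AᵢEᵢ) = 700/(350×45×10³) + 290/(1525×35×10³) = 4.988×10⁻⁵ mm/N.
So P = 1.338 / 4.988×10⁻⁵ = 26.83 kN, tensile.
σ_{concrete} = P / A = 26830 / 1525 = 17.59 MPa.

σ ≈ 17.6 MPa (tensile)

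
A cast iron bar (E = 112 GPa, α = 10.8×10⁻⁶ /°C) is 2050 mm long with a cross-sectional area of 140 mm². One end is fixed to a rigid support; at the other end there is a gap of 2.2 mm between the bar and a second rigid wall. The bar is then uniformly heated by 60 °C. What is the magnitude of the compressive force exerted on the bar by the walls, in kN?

If the wall were absent the bar would grow by αΔT L = 10.8×10⁻⁶ × 60 × 2050 = 1.328 mm.
This is smaller than the 2.2 mm clearance, so the bar expands freely without reaching the stop — the stress is zero.

P ≈ 0 kN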